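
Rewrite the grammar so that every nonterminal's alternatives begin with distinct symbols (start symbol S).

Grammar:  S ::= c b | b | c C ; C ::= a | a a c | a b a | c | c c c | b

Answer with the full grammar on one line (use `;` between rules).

S has alternatives sharing prefix 'c': factor to S → c S' with S' → b | C.
C has alternatives sharing prefix 'a': factor to C → a C' with C' → ε | a c | b a.
C has alternatives sharing prefix 'c': factor to C → c C'' with C'' → ε | c c.

S ::= b | c S'; C ::= b | a C' | c C''; S' ::= b | C; C' ::= ε | a c | b a; C'' ::= ε | c c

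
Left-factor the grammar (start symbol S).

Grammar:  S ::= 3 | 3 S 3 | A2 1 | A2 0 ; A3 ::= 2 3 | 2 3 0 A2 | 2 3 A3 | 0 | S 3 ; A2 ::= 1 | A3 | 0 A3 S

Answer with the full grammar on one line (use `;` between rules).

S ::= 3 S' | A2 S''; A3 ::= 0 | S 3 | 2 3 A3'; A2 ::= 1 | A3 | 0 A3 S; S' ::= ε | S 3; S'' ::= 1 | 0; A3' ::= ε | 0 A2 | A3

S has alternatives sharing prefix '3': factor to S → 3 S' with S' → ε | S 3.
S has alternatives sharing prefix 'A2': factor to S → A2 S'' with S'' → 1 | 0.
A3 has alternatives sharing prefix '2 3': factor to A3 → 2 3 A3' with A3' → ε | 0 A2 | A3.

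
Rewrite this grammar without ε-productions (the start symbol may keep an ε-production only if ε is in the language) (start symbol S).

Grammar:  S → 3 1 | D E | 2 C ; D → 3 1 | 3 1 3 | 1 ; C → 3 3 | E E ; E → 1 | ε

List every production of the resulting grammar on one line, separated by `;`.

S → 3 1 | D E | D | 2 C | 2; D → 3 1 | 3 1 3 | 1; C → 3 3 | E E | E; E → 1

Nullable nonterminals: {C, E}.
ε ∉ L(G), so no ε-production is kept.
Expand every rule over subsets of its nullable positions: S → D E gives D E | D. S → 2 C gives 2 C | 2. C → E E gives E E | E.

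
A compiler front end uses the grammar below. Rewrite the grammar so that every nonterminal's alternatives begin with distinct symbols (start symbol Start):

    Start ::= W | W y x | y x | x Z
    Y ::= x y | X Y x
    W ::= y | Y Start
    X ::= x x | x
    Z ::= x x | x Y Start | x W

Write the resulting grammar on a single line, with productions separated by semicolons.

Start ::= y x | x Z | W Start1; Y ::= x y | X Y x; W ::= y | Y Start; X ::= x X1; Z ::= x Z1; Start1 ::= ε | y x; X1 ::= x | ε; Z1 ::= x | Y Start | W

Start has alternatives sharing prefix 'W': factor to Start → W Start1 with Start1 → ε | y x.
X has alternatives sharing prefix 'x': factor to X → x X1 with X1 → x | ε.
Z has alternatives sharing prefix 'x': factor to Z → x Z1 with Z1 → x | Y Start | W.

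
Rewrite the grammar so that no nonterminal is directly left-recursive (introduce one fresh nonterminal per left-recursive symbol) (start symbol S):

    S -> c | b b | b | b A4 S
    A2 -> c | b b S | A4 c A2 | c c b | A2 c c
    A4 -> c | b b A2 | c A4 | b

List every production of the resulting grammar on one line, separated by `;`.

Directly left-recursive nonterminal: A2.
For A2: α = {c c}, β = {c, b b S, A4 c A2, c c b}. Rewrite as A2 → β A2' and A2' → α A2' | ε.

S -> c | b b | b | b A4 S; A2 -> c A2' | b b S A2' | A4 c A2 A2' | c c b A2'; A4 -> c | b b A2 | c A4 | b; A2' -> c c A2' | ε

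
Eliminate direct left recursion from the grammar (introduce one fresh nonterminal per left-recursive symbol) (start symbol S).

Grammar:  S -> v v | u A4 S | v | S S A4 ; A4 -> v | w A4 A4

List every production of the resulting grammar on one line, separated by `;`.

S -> v v S' | u A4 S S' | v S'; A4 -> v | w A4 A4; S' -> S A4 S' | eps

Directly left-recursive nonterminal: S.
For S: α = {S A4}, β = {v v, u A4 S, v}. Rewrite as S → β S' and S' → α S' | ε.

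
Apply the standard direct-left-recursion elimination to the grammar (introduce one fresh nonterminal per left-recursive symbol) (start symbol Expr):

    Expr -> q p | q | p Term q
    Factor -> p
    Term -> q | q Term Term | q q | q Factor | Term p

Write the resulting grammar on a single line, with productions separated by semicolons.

Left recursion appears on Term.
For Term: α = {p}, β = {q, q Term Term, q q, q Factor}. Rewrite as Term → β Term1 and Term1 → α Term1 | ε.

Expr -> q p | q | p Term q; Factor -> p; Term -> q Term1 | q Term Term Term1 | q q Term1 | q Factor Term1; Term1 -> p Term1 | ε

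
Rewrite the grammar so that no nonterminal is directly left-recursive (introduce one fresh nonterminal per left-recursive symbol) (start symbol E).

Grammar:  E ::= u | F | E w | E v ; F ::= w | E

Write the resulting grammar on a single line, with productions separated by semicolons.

E ::= u E' | F E'; F ::= w | E; E' ::= w E' | v E' | ε

E is directly left-recursive.
For E: α = {w, v}, β = {u, F}. Rewrite as E → β E' and E' → α E' | ε.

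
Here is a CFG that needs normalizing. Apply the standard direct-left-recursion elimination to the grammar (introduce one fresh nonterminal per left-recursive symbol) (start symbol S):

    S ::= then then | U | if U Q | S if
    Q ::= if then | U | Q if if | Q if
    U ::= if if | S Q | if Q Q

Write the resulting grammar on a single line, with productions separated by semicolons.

S, Q are directly left-recursive.
For S: α = {if}, β = {then then, U, if U Q}. Rewrite as S → β S' and S' → α S' | ε.
For Q: α = {if if, if}, β = {if then, U}. Rewrite as Q → β Q' and Q' → α Q' | ε.

S ::= then then S' | U S' | if U Q S'; Q ::= if then Q' | U Q'; U ::= if if | S Q | if Q Q; S' ::= if S' | ε; Q' ::= if if Q' | if Q' | ε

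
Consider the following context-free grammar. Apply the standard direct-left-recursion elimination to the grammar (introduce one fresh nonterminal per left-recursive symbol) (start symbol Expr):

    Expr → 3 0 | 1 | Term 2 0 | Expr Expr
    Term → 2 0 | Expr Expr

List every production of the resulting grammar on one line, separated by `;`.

Expr → 3 0 Expr1 | 1 Expr1 | Term 2 0 Expr1; Term → 2 0 | Expr Expr; Expr1 → Expr Expr1 | ε

Expr is directly left-recursive.
For Expr: α = {Expr}, β = {3 0, 1, Term 2 0}. Rewrite as Expr → β Expr1 and Expr1 → α Expr1 | ε.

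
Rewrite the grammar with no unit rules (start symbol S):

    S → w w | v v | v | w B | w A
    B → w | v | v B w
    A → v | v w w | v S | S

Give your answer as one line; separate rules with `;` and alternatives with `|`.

Unit pairs: A ⇒* {S}.
For each unit pair (A, B), copy every non-unit production of B to A, then drop all unit productions.

S → w w | v v | v | w B | w A; B → w | v | v B w; A → w w | v v | v | w B | w A | v w w | v S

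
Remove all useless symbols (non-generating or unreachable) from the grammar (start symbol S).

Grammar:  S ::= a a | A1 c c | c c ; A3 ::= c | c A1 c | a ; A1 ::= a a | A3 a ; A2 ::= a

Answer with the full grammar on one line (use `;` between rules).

S ::= a a | A1 c c | c c; A3 ::= c | c A1 c | a; A1 ::= a a | A3 a

Generating nonterminals: {A1, A2, A3, S}.
Reachable from S after that: {A1, A3, S}.
Removed useless symbols: {A2} and every production mentioning them.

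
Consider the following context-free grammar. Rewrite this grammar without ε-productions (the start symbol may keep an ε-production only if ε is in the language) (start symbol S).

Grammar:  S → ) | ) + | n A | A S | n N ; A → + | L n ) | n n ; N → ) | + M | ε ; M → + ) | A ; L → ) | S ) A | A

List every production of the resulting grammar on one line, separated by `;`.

Nullable set = {N}.
ε ∉ L(G), so no ε-production is kept.
Add the nullable-subset variants: S → n N gives n N | n.

S → ) | ) + | n A | A S | n N | n; A → + | L n ) | n n; N → ) | + M; M → + ) | A; L → ) | S ) A | A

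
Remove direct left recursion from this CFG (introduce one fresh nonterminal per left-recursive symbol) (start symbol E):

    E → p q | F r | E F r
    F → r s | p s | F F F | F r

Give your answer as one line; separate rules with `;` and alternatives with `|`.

E → p q E' | F r E'; F → r s F' | p s F'; E' → F r E' | ε; F' → F F F' | r F' | ε

Left recursion appears on E, F.
For E: α = {F r}, β = {p q, F r}. Rewrite as E → β E' and E' → α E' | ε.
For F: α = {F F, r}, β = {r s, p s}. Rewrite as F → β F' and F' → α F' | ε.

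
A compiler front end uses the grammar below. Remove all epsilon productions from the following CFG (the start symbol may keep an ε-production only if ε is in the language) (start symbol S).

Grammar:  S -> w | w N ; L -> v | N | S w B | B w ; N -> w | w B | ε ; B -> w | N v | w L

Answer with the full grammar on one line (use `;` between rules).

S -> w | w N; L -> v | N | S w B | B w; N -> w | w B; B -> w | N v | v | w L

Nullable nonterminals: {L, N}.
ε ∉ L(G), so no ε-production is kept.
Add the nullable-subset variants: B → N v gives N v | v.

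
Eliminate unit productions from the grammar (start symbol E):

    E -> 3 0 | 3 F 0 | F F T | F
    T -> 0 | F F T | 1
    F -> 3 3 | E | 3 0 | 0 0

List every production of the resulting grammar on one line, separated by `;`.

E -> 3 0 | 3 F 0 | F F T | 3 3 | 0 0; T -> 0 | F F T | 1; F -> 3 0 | 3 F 0 | F F T | 3 3 | 0 0

Unit pairs: E ⇒* {F}; F ⇒* {E}.
For each unit pair (A, B), copy every non-unit production of B to A, then drop all unit productions.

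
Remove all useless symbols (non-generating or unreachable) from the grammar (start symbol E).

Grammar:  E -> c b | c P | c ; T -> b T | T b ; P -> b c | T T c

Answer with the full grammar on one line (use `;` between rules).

Generating nonterminals: {E, P}.
Reachable from E after that: {E, P}.
Removed useless symbols: {T} and every production mentioning them.

E -> c b | c P | c; P -> b c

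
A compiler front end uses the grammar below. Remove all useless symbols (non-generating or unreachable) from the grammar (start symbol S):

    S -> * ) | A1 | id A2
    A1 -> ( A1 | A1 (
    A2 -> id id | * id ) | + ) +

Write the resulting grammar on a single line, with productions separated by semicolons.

Generating nonterminals: {A2, S}.
Reachable from S after that: {A2, S}.
Removed useless symbols: {A1} and every production mentioning them.

S -> * ) | id A2; A2 -> id id | * id ) | + ) +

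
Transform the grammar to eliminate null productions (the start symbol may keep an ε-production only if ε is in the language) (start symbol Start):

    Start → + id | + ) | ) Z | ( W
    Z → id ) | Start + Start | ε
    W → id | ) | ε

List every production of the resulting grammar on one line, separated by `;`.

Nullable set = {W, Z}.
ε ∉ L(G), so no ε-production is kept.
Expand every rule over subsets of its nullable positions: Start → ) Z gives ) Z | ). Start → ( W gives ( W | (.

Start → + id | + ) | ) Z | ) | ( W | (; Z → id ) | Start + Start; W → id | )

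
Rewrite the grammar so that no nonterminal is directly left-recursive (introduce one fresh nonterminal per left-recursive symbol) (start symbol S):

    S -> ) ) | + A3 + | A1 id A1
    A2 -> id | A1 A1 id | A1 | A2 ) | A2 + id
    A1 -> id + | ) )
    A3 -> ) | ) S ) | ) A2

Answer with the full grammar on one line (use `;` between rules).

A2 is directly left-recursive.
For A2: α = {), + id}, β = {id, A1 A1 id, A1}. Rewrite as A2 → β A2' and A2' → α A2' | ε.

S -> ) ) | + A3 + | A1 id A1; A2 -> id A2' | A1 A1 id A2' | A1 A2'; A1 -> id + | ) ); A3 -> ) | ) S ) | ) A2; A2' -> ) A2' | + id A2' | ε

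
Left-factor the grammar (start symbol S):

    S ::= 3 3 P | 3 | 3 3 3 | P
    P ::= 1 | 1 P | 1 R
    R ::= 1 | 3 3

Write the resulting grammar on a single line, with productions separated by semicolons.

S has alternatives sharing prefix '3': factor to S → 3 S' with S' → 3 P | ε | 3 3.
P has alternatives sharing prefix '1': factor to P → 1 P' with P' → ε | P | R.
S' has alternatives sharing prefix '3': factor to S' → 3 S'' with S'' → P | 3.

S ::= P | 3 S'; P ::= 1 P'; R ::= 1 | 3 3; S' ::= ε | 3 S''; P' ::= ε | P | R; S'' ::= P | 3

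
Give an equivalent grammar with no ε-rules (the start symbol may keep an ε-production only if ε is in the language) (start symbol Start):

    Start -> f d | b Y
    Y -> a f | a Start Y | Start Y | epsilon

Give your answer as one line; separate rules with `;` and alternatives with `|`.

Nullable set = {Y}.
ε ∉ L(G), so no ε-production is kept.
Expand every rule over subsets of its nullable positions: Start → b Y gives b Y | b. Y → a Start Y gives a Start Y | a Start. Y → Start Y gives Start Y | Start.

Start -> f d | b Y | b; Y -> a f | a Start Y | a Start | Start Y | Start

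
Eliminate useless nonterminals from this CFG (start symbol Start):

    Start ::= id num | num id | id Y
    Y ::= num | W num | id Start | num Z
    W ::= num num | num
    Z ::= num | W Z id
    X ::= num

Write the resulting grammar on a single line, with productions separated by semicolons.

Start ::= id num | num id | id Y; Y ::= num | W num | id Start | num Z; W ::= num num | num; Z ::= num | W Z id

Generating nonterminals: {Start, W, X, Y, Z}.
Reachable from Start after that: {Start, W, Y, Z}.
Removed useless symbols: {X} and every production mentioning them.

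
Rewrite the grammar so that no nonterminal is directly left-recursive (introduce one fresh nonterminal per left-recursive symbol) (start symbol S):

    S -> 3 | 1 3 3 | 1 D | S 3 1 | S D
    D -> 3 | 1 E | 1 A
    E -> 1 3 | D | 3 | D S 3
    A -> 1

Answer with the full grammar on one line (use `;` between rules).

S -> 3 S' | 1 3 3 S' | 1 D S'; D -> 3 | 1 E | 1 A; E -> 1 3 | D | 3 | D S 3; A -> 1; S' -> 3 1 S' | D S' | ε

Directly left-recursive nonterminal: S.
For S: α = {3 1, D}, β = {3, 1 3 3, 1 D}. Rewrite as S → β S' and S' → α S' | ε.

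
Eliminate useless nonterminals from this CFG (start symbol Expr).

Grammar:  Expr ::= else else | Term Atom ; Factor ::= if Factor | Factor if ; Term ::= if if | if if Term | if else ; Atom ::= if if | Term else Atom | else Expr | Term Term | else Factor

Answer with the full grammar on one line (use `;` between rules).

Expr ::= else else | Term Atom; Term ::= if if | if if Term | if else; Atom ::= if if | Term else Atom | else Expr | Term Term

Generating nonterminals: {Atom, Expr, Term}.
Reachable from Expr after that: {Atom, Expr, Term}.
Removed useless symbols: {Factor} and every production mentioning them.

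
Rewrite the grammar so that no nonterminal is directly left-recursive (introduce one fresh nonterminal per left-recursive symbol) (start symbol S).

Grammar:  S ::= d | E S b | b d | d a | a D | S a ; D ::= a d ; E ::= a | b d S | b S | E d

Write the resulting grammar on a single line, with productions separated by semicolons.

S, E are directly left-recursive.
For S: α = {a}, β = {d, E S b, b d, d a, a D}. Rewrite as S → β S' and S' → α S' | ε.
For E: α = {d}, β = {a, b d S, b S}. Rewrite as E → β E' and E' → α E' | ε.

S ::= d S' | E S b S' | b d S' | d a S' | a D S'; D ::= a d; E ::= a E' | b d S E' | b S E'; S' ::= a S' | ε; E' ::= d E' | ε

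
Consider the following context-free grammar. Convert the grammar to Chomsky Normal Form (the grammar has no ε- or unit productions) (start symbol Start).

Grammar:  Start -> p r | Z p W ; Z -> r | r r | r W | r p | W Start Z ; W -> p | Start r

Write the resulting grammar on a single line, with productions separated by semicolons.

Start -> X1 X2 | Z Y1; Z -> r | X2 X2 | X2 W | X2 X1 | W Y2; W -> p | Start X2; X1 -> p; X2 -> r; Y1 -> X1 W; Y2 -> Start Z

Introduce a nonterminal for each terminal appearing in a rule of length ≥ 2: X1 → p, X2 → r.
Binarize each right-hand side of length ≥ 3 by chaining fresh nonterminals (Y1, Y2, …): affected rules were Start → Z X1 W; Z → W Start Z.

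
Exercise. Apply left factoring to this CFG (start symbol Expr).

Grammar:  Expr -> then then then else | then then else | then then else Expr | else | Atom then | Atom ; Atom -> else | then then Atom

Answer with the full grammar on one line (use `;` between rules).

Expr has alternatives sharing prefix 'then then': factor to Expr → then then Expr1 with Expr1 → then else | else | else Expr.
Expr has alternatives sharing prefix 'Atom': factor to Expr → Atom Expr2 with Expr2 → then | ε.
Expr1 has alternatives sharing prefix 'else': factor to Expr1 → else Expr11 with Expr11 → ε | Expr.

Expr -> else | then then Expr1 | Atom Expr2; Atom -> else | then then Atom; Expr1 -> then else | else Expr11; Expr2 -> then | ε; Expr11 -> ε | Expr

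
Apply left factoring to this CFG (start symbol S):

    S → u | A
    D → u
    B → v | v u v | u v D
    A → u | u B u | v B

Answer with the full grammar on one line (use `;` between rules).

S → u | A; D → u; B → u v D | v B'; A → v B | u A'; B' → ε | u v; A' → ε | B u

B has alternatives sharing prefix 'v': factor to B → v B' with B' → ε | u v.
A has alternatives sharing prefix 'u': factor to A → u A' with A' → ε | B u.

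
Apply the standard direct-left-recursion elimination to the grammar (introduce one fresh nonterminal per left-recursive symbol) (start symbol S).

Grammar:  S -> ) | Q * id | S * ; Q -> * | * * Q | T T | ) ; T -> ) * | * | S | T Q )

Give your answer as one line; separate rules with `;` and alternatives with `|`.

S -> ) S' | Q * id S'; Q -> * | * * Q | T T | ); T -> ) * T' | * T' | S T'; S' -> * S' | ε; T' -> Q ) T' | ε

Left recursion appears on S, T.
For S: α = {*}, β = {), Q * id}. Rewrite as S → β S' and S' → α S' | ε.
For T: α = {Q )}, β = {) *, *, S}. Rewrite as T → β T' and T' → α T' | ε.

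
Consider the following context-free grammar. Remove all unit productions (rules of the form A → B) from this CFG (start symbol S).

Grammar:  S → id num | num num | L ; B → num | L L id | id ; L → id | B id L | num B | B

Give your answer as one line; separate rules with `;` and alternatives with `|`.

S → id | B id L | num B | num | L L id | id num | num num; B → num | L L id | id; L → id | B id L | num B | num | L L id

Unit pairs: L ⇒* {B}; S ⇒* {B, L}.
For every A with A ⇒* B via unit rules, add B's non-unit alternatives to A; then delete every rule of the form X → Y.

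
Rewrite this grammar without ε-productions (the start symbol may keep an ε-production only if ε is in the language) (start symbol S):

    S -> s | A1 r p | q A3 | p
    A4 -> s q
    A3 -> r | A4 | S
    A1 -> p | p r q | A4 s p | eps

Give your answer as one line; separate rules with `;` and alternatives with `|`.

Nullable set = {A1}.
ε ∉ L(G), so no ε-production is kept.
Add the nullable-subset variants: S → A1 r p gives A1 r p | r p.

S -> s | A1 r p | r p | q A3 | p; A4 -> s q; A3 -> r | A4 | S; A1 -> p | p r q | A4 s p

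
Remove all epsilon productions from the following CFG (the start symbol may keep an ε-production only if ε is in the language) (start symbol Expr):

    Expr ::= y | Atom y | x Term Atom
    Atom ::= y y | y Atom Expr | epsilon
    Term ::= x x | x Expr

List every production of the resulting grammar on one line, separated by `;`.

Nullable nonterminals: {Atom}.
ε ∉ L(G), so no ε-production is kept.
Add the nullable-subset variants: Expr → x Term Atom gives x Term Atom | x Term. Atom → y Atom Expr gives y Atom Expr | y Expr.

Expr ::= y | Atom y | x Term Atom | x Term; Atom ::= y y | y Atom Expr | y Expr; Term ::= x x | x Expr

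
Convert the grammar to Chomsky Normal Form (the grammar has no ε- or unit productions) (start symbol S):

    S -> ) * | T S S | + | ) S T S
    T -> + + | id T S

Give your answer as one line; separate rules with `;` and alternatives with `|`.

Introduce a nonterminal for each terminal appearing in a rule of length ≥ 2: X1 → ), X2 → *, X3 → +, X4 → id.
Binarize each right-hand side of length ≥ 3 by chaining fresh nonterminals (Y1, Y2, …): affected rules were S → T S S; S → X1 S T S; T → X4 T S.

S -> X1 X2 | T Y1 | + | X1 Y2; T -> X3 X3 | X4 Y4; X1 -> ); X2 -> *; X3 -> +; X4 -> id; Y1 -> S S; Y2 -> S Y3; Y3 -> T S; Y4 -> T S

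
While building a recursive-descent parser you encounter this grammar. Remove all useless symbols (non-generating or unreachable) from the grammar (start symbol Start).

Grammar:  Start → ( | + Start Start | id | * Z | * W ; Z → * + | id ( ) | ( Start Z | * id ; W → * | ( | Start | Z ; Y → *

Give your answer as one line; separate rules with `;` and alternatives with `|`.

Generating nonterminals: {Start, W, Y, Z}.
Reachable from Start after that: {Start, W, Z}.
Removed useless symbols: {Y} and every production mentioning them.

Start → ( | + Start Start | id | * Z | * W; Z → * + | id ( ) | ( Start Z | * id; W → * | ( | Start | Z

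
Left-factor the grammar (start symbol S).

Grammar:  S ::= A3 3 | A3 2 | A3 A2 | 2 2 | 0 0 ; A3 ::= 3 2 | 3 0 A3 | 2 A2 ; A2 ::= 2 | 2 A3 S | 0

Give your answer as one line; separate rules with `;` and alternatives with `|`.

S ::= 2 2 | 0 0 | A3 S'; A3 ::= 2 A2 | 3 A3'; A2 ::= 0 | 2 A2'; S' ::= 3 | 2 | A2; A3' ::= 2 | 0 A3; A2' ::= ε | A3 S

S has alternatives sharing prefix 'A3': factor to S → A3 S' with S' → 3 | 2 | A2.
A3 has alternatives sharing prefix '3': factor to A3 → 3 A3' with A3' → 2 | 0 A3.
A2 has alternatives sharing prefix '2': factor to A2 → 2 A2' with A2' → ε | A3 S.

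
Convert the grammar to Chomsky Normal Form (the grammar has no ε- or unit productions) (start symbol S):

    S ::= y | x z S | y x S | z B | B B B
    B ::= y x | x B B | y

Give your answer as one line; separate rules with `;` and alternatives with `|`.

S ::= y | X1 Y1 | X3 Y2 | X2 B | B Y3; B ::= X3 X1 | X1 Y4 | y; X1 ::= x; X2 ::= z; X3 ::= y; Y1 ::= X2 S; Y2 ::= X1 S; Y3 ::= B B; Y4 ::= B B

Introduce a nonterminal for each terminal appearing in a rule of length ≥ 2: X1 → x, X2 → z, X3 → y.
Binarize each right-hand side of length ≥ 3 by chaining fresh nonterminals (Y1, Y2, …): affected rules were S → X1 X2 S; S → X3 X1 S; S → B B B; B → X1 B B.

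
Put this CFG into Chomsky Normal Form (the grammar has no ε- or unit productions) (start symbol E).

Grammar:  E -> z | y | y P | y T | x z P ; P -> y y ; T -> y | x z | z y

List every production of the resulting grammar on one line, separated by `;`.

E -> z | y | X1 P | X1 T | X2 Y1; P -> X1 X1; T -> y | X2 X3 | X3 X1; X1 -> y; X2 -> x; X3 -> z; Y1 -> X3 P

Introduce a nonterminal for each terminal appearing in a rule of length ≥ 2: X1 → y, X2 → x, X3 → z.
Binarize each right-hand side of length ≥ 3 by chaining fresh nonterminals (Y1, Y2, …): affected rules were E → X2 X3 P.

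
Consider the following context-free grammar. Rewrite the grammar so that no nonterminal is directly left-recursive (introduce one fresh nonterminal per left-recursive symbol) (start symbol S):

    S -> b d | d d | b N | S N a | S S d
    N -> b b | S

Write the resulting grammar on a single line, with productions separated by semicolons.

S -> b d S' | d d S' | b N S'; N -> b b | S; S' -> N a S' | S d S' | ε

Left recursion appears on S.
For S: α = {N a, S d}, β = {b d, d d, b N}. Rewrite as S → β S' and S' → α S' | ε.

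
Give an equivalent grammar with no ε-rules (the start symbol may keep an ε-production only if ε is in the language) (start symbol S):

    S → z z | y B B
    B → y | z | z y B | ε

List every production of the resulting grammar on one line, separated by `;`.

S → z z | y B B | y B | y; B → y | z | z y B | z y

Nullable nonterminals: {B}.
ε ∉ L(G), so no ε-production is kept.
Add the nullable-subset variants: S → y B B gives y B B | y B | y. B → z y B gives z y B | z y.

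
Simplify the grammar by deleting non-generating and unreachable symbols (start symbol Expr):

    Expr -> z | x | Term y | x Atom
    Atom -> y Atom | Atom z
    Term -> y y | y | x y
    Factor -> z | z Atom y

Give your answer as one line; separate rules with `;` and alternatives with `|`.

Generating nonterminals: {Expr, Factor, Term}.
Reachable from Expr after that: {Expr, Term}.
Removed useless symbols: {Atom, Factor} and every production mentioning them.

Expr -> z | x | Term y; Term -> y y | y | x y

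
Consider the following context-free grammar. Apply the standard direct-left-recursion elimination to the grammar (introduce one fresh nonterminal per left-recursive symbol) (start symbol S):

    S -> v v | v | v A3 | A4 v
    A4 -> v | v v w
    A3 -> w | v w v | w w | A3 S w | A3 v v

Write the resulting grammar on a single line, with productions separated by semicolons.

S -> v v | v | v A3 | A4 v; A4 -> v | v v w; A3 -> w A3' | v w v A3' | w w A3'; A3' -> S w A3' | v v A3' | ε

Directly left-recursive nonterminal: A3.
For A3: α = {S w, v v}, β = {w, v w v, w w}. Rewrite as A3 → β A3' and A3' → α A3' | ε.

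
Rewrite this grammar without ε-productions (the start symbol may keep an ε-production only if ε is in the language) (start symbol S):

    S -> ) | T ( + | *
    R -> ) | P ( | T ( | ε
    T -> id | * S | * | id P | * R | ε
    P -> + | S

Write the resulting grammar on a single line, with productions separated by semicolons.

Nullable nonterminals: {R, T}.
ε ∉ L(G), so no ε-production is kept.
Expand every rule over subsets of its nullable positions: S → T ( + gives T ( + | ( +. R → T ( gives T ( | (.

S -> ) | T ( + | ( + | *; R -> ) | P ( | T ( | (; T -> id | * S | * | id P | * R; P -> + | S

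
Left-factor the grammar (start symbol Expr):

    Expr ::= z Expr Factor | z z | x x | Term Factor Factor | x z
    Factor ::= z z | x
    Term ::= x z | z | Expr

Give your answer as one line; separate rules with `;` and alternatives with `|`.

Expr has alternatives sharing prefix 'z': factor to Expr → z Expr1 with Expr1 → Expr Factor | z.
Expr has alternatives sharing prefix 'x': factor to Expr → x Expr2 with Expr2 → x | z.

Expr ::= Term Factor Factor | z Expr1 | x Expr2; Factor ::= z z | x; Term ::= x z | z | Expr; Expr1 ::= Expr Factor | z; Expr2 ::= x | z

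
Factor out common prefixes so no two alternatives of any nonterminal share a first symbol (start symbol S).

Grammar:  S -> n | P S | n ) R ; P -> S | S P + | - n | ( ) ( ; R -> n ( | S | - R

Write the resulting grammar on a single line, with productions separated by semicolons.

S has alternatives sharing prefix 'n': factor to S → n S' with S' → ε | ) R.
P has alternatives sharing prefix 'S': factor to P → S P' with P' → ε | P +.

S -> P S | n S'; P -> - n | ( ) ( | S P'; R -> n ( | S | - R; S' -> ε | ) R; P' -> ε | P +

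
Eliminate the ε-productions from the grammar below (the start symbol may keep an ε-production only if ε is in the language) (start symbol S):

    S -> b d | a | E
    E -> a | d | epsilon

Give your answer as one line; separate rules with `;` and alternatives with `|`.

S -> b d | a | E | epsilon; E -> a | d

Nullable set = {E, S}.
ε ∈ L(G) since S is nullable, so keep S → ε.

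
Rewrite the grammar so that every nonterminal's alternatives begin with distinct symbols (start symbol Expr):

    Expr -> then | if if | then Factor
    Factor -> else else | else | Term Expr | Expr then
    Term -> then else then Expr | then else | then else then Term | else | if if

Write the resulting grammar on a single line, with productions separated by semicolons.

Expr has alternatives sharing prefix 'then': factor to Expr → then Expr1 with Expr1 → ε | Factor.
Factor has alternatives sharing prefix 'else': factor to Factor → else Factor1 with Factor1 → else | ε.
Term has alternatives sharing prefix 'then else': factor to Term → then else Term1 with Term1 → then Expr | ε | then Term.
Term1 has alternatives sharing prefix 'then': factor to Term1 → then Term11 with Term11 → Expr | Term.

Expr -> if if | then Expr1; Factor -> Term Expr | Expr then | else Factor1; Term -> else | if if | then else Term1; Expr1 -> ε | Factor; Factor1 -> else | ε; Term1 -> ε | then Term11; Term11 -> Expr | Term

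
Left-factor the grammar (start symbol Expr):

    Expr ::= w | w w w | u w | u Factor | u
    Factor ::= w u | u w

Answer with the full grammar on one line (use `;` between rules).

Expr ::= u Expr1 | w Expr2; Factor ::= w u | u w; Expr1 ::= w | Factor | ε; Expr2 ::= ε | w w

Expr has alternatives sharing prefix 'u': factor to Expr → u Expr1 with Expr1 → w | Factor | ε.
Expr has alternatives sharing prefix 'w': factor to Expr → w Expr2 with Expr2 → ε | w w.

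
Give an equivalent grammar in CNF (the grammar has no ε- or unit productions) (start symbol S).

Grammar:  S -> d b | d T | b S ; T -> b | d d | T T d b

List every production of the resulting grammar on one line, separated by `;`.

Introduce a nonterminal for each terminal appearing in a rule of length ≥ 2: X1 → d, X2 → b.
Binarize each right-hand side of length ≥ 3 by chaining fresh nonterminals (Y1, Y2, …): affected rules were T → T T X1 X2.

S -> X1 X2 | X1 T | X2 S; T -> b | X1 X1 | T Y1; X1 -> d; X2 -> b; Y1 -> T Y2; Y2 -> X1 X2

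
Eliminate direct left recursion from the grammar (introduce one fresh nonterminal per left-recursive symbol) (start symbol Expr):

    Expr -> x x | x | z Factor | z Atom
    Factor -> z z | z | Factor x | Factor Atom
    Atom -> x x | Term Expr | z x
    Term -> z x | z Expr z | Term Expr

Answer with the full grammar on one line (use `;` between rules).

Expr -> x x | x | z Factor | z Atom; Factor -> z z Factor1 | z Factor1; Atom -> x x | Term Expr | z x; Term -> z x Term1 | z Expr z Term1; Factor1 -> x Factor1 | Atom Factor1 | epsilon; Term1 -> Expr Term1 | epsilon

Factor, Term are directly left-recursive.
For Factor: α = {x, Atom}, β = {z z, z}. Rewrite as Factor → β Factor1 and Factor1 → α Factor1 | ε.
For Term: α = {Expr}, β = {z x, z Expr z}. Rewrite as Term → β Term1 and Term1 → α Term1 | ε.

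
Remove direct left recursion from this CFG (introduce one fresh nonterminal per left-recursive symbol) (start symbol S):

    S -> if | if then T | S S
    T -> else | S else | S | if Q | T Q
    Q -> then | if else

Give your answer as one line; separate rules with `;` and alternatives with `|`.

S -> if S' | if then T S'; T -> else T' | S else T' | S T' | if Q T'; Q -> then | if else; S' -> S S' | epsilon; T' -> Q T' | epsilon

Directly left-recursive nonterminals: S, T.
For S: α = {S}, β = {if, if then T}. Rewrite as S → β S' and S' → α S' | ε.
For T: α = {Q}, β = {else, S else, S, if Q}. Rewrite as T → β T' and T' → α T' | ε.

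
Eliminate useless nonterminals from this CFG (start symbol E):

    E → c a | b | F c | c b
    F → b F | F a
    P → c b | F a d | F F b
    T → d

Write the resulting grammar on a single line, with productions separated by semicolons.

Generating nonterminals: {E, P, T}.
Reachable from E after that: {E}.
Removed useless symbols: {F, P, T} and every production mentioning them.

E → c a | b | c b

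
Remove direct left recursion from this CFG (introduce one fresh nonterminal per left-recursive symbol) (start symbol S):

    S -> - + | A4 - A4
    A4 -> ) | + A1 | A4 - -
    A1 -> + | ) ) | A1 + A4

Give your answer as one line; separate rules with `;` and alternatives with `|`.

A4, A1 are directly left-recursive.
For A4: α = {- -}, β = {), + A1}. Rewrite as A4 → β A4' and A4' → α A4' | ε.
For A1: α = {+ A4}, β = {+, ) )}. Rewrite as A1 → β A1' and A1' → α A1' | ε.

S -> - + | A4 - A4; A4 -> ) A4' | + A1 A4'; A1 -> + A1' | ) ) A1'; A4' -> - - A4' | ε; A1' -> + A4 A1' | ε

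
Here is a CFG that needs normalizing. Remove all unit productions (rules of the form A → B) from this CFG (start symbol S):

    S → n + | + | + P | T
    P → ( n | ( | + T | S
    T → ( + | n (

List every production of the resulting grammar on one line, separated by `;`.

Unit pairs: P ⇒* {S, T}; S ⇒* {T}.
Replace each nonterminal's rules with the union of the non-unit rules of every nonterminal it unit-derives.

S → n + | + | + P | ( + | n (; P → n + | + | + P | ( n | ( | + T | ( + | n (; T → ( + | n (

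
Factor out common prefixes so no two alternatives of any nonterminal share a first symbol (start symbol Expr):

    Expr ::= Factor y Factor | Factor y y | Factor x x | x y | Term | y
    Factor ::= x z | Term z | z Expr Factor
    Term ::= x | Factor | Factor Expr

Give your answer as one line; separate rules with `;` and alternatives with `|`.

Expr ::= x y | Term | y | Factor Expr1; Factor ::= x z | Term z | z Expr Factor; Term ::= x | Factor Term1; Expr1 ::= x x | y Expr11; Term1 ::= epsilon | Expr; Expr11 ::= Factor | y

Expr has alternatives sharing prefix 'Factor': factor to Expr → Factor Expr1 with Expr1 → y Factor | y y | x x.
Term has alternatives sharing prefix 'Factor': factor to Term → Factor Term1 with Term1 → ε | Expr.
Expr1 has alternatives sharing prefix 'y': factor to Expr1 → y Expr11 with Expr11 → Factor | y.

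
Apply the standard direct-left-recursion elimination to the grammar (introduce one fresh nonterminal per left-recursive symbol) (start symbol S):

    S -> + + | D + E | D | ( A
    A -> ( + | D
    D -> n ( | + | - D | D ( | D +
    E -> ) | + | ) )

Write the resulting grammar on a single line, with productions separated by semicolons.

D is directly left-recursive.
For D: α = {(, +}, β = {n (, +, - D}. Rewrite as D → β D' and D' → α D' | ε.

S -> + + | D + E | D | ( A; A -> ( + | D; D -> n ( D' | + D' | - D D'; E -> ) | + | ) ); D' -> ( D' | + D' | epsilon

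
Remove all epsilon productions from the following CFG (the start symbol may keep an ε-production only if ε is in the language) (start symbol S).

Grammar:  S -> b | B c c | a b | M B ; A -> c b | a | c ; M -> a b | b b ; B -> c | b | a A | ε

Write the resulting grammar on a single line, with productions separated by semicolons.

S -> b | B c c | c c | a b | M B | M; A -> c b | a | c; M -> a b | b b; B -> c | b | a A

The nullable symbols are {B}.
ε ∉ L(G), so no ε-production is kept.
Add the nullable-subset variants: S → B c c gives B c c | c c. S → M B gives M B | M.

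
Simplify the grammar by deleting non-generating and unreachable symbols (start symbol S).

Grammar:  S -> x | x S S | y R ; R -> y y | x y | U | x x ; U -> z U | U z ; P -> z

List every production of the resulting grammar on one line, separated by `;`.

S -> x | x S S | y R; R -> y y | x y | x x

Generating nonterminals: {P, R, S}.
Reachable from S after that: {R, S}.
Removed useless symbols: {P, U} and every production mentioning them.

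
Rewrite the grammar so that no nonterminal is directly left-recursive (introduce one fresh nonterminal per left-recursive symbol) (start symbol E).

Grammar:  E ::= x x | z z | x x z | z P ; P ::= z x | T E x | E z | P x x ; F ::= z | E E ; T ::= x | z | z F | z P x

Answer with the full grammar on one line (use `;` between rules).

Left recursion appears on P.
For P: α = {x x}, β = {z x, T E x, E z}. Rewrite as P → β P' and P' → α P' | ε.

E ::= x x | z z | x x z | z P; P ::= z x P' | T E x P' | E z P'; F ::= z | E E; T ::= x | z | z F | z P x; P' ::= x x P' | ε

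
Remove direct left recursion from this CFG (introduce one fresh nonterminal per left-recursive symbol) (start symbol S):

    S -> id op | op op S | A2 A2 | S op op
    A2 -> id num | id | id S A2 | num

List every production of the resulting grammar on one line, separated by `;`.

Directly left-recursive nonterminal: S.
For S: α = {op op}, β = {id op, op op S, A2 A2}. Rewrite as S → β S' and S' → α S' | ε.

S -> id op S' | op op S S' | A2 A2 S'; A2 -> id num | id | id S A2 | num; S' -> op op S' | epsilon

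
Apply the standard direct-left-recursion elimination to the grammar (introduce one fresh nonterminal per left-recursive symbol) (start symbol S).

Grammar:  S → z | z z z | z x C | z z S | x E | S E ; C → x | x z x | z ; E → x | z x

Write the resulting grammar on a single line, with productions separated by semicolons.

S → z S' | z z z S' | z x C S' | z z S S' | x E S'; C → x | x z x | z; E → x | z x; S' → E S' | ε

Directly left-recursive nonterminal: S.
For S: α = {E}, β = {z, z z z, z x C, z z S, x E}. Rewrite as S → β S' and S' → α S' | ε.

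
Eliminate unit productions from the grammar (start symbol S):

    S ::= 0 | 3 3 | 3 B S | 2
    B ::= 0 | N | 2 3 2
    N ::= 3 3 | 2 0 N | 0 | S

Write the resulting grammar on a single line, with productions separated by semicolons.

Unit pairs: B ⇒* {N, S}; N ⇒* {S}.
For each unit pair (A, B), copy every non-unit production of B to A, then drop all unit productions.

S ::= 0 | 3 3 | 3 B S | 2; B ::= 0 | 2 3 2 | 3 3 | 3 B S | 2 | 2 0 N; N ::= 0 | 3 3 | 3 B S | 2 | 2 0 N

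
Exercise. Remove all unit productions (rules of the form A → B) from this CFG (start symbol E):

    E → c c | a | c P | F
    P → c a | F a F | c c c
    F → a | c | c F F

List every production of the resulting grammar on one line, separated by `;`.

Unit pairs: E ⇒* {F}.
For each unit pair (A, B), copy every non-unit production of B to A, then drop all unit productions.

E → c c | a | c P | c | c F F; P → c a | F a F | c c c; F → a | c | c F F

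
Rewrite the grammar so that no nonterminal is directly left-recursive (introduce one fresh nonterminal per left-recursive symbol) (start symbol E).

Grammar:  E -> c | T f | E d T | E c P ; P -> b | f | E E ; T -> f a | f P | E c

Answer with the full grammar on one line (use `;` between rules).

Left recursion appears on E.
For E: α = {d T, c P}, β = {c, T f}. Rewrite as E → β E' and E' → α E' | ε.

E -> c E' | T f E'; P -> b | f | E E; T -> f a | f P | E c; E' -> d T E' | c P E' | ε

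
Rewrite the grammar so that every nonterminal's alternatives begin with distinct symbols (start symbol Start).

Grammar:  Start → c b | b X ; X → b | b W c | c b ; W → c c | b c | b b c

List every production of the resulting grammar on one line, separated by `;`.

Start → c b | b X; X → c b | b X1; W → c c | b W1; X1 → ε | W c; W1 → c | b c

X has alternatives sharing prefix 'b': factor to X → b X1 with X1 → ε | W c.
W has alternatives sharing prefix 'b': factor to W → b W1 with W1 → c | b c.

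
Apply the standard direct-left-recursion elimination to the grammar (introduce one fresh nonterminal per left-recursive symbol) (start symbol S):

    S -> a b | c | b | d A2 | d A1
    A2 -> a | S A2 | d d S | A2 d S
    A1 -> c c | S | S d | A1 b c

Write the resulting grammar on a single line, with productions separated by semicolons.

S -> a b | c | b | d A2 | d A1; A2 -> a A2' | S A2 A2' | d d S A2'; A1 -> c c A1' | S A1' | S d A1'; A2' -> d S A2' | ε; A1' -> b c A1' | ε

A2, A1 are directly left-recursive.
For A2: α = {d S}, β = {a, S A2, d d S}. Rewrite as A2 → β A2' and A2' → α A2' | ε.
For A1: α = {b c}, β = {c c, S, S d}. Rewrite as A1 → β A1' and A1' → α A1' | ε.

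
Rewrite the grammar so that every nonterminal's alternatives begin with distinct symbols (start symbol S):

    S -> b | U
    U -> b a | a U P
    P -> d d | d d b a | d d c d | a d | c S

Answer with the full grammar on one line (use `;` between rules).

P has alternatives sharing prefix 'd d': factor to P → d d P' with P' → ε | b a | c d.

S -> b | U; U -> b a | a U P; P -> a d | c S | d d P'; P' -> ε | b a | c d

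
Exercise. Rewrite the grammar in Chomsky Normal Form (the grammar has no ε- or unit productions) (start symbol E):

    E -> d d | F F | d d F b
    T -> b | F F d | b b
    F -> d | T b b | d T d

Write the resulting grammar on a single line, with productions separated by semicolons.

E -> X1 X1 | F F | X1 Y1; T -> b | F Y3 | X2 X2; F -> d | T Y4 | X1 Y5; X1 -> d; X2 -> b; Y1 -> X1 Y2; Y2 -> F X2; Y3 -> F X1; Y4 -> X2 X2; Y5 -> T X1

Introduce a nonterminal for each terminal appearing in a rule of length ≥ 2: X1 → d, X2 → b.
Binarize each right-hand side of length ≥ 3 by chaining fresh nonterminals (Y1, Y2, …): affected rules were E → X1 X1 F X2; T → F F X1; F → T X2 X2; F → X1 T X1.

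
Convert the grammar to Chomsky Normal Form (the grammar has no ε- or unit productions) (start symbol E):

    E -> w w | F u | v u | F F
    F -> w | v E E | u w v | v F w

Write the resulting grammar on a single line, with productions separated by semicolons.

Introduce a nonterminal for each terminal appearing in a rule of length ≥ 2: X1 → w, X2 → u, X3 → v.
Binarize each right-hand side of length ≥ 3 by chaining fresh nonterminals (Y1, Y2, …): affected rules were F → X3 E E; F → X2 X1 X3; F → X3 F X1.

E -> X1 X1 | F X2 | X3 X2 | F F; F -> w | X3 Y1 | X2 Y2 | X3 Y3; X1 -> w; X2 -> u; X3 -> v; Y1 -> E E; Y2 -> X1 X3; Y3 -> F X1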